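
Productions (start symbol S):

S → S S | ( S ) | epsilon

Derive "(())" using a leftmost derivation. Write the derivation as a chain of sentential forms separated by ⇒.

S ⇒ SS ⇒ SSS ⇒ (S)SS ⇒ (SS)SS ⇒ ((S)S)SS ⇒ (()S)SS ⇒ (())SS ⇒ (())S ⇒ (())

S ⇒ SS   [S → S S]
SS ⇒ SSS   [S → S S]
SSS ⇒ (S)SS   [S → ( S )]
(S)SS ⇒ (SS)SS   [S → S S]
(SS)SS ⇒ ((S)S)SS   [S → ( S )]
((S)S)SS ⇒ (()S)SS   [S → epsilon]
(()S)SS ⇒ (())SS   [S → epsilon]
(())SS ⇒ (())S   [S → epsilon]
(())S ⇒ (())   [S → epsilon]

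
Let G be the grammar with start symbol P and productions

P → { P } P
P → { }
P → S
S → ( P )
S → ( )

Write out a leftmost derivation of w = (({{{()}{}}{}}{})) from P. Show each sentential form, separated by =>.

P=>S=>(P)=>(S)=>((P))=>(({P}P))=>(({{P}P}P))=>(({{{P}P}P}P))=>(({{{S}P}P}P))=>(({{{()}P}P}P))=>(({{{()}{}}P}P))=>(({{{()}{}}{}}P))=>(({{{()}{}}{}}{}))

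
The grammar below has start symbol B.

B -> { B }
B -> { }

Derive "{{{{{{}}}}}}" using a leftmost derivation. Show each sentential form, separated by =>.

B => {B}   [B -> { B }]
{B} => {{B}}   [B -> { B }]
{{B}} => {{{B}}}   [B -> { B }]
{{{B}}} => {{{{B}}}}   [B -> { B }]
{{{{B}}}} => {{{{{B}}}}}   [B -> { B }]
{{{{{B}}}}} => {{{{{{}}}}}}   [B -> { }]

B => {B} => {{B}} => {{{B}}} => {{{{B}}}} => {{{{{B}}}}} => {{{{{{}}}}}}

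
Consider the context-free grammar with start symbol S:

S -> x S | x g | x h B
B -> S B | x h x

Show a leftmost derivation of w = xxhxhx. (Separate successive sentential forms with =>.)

S => xS => xxhB => xxhxhx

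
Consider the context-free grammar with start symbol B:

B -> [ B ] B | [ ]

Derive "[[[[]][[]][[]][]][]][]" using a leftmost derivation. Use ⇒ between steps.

B ⇒ [B]B ⇒ [[B]B]B ⇒ [[[B]B]B]B ⇒ [[[[]]B]B]B ⇒ [[[[]][B]B]B]B ⇒ [[[[]][[]]B]B]B ⇒ [[[[]][[]][B]B]B]B ⇒ [[[[]][[]][[]]B]B]B ⇒ [[[[]][[]][[]][]]B]B ⇒ [[[[]][[]][[]][]][]]B ⇒ [[[[]][[]][[]][]][]][]

B ⇒ [B]B   [B -> [ B ] B]
[B]B ⇒ [[B]B]B   [B -> [ B ] B]
[[B]B]B ⇒ [[[B]B]B]B   [B -> [ B ] B]
[[[B]B]B]B ⇒ [[[[]]B]B]B   [B -> [ ]]
[[[[]]B]B]B ⇒ [[[[]][B]B]B]B   [B -> [ B ] B]
[[[[]][B]B]B]B ⇒ [[[[]][[]]B]B]B   [B -> [ ]]
[[[[]][[]]B]B]B ⇒ [[[[]][[]][B]B]B]B   [B -> [ B ] B]
[[[[]][[]][B]B]B]B ⇒ [[[[]][[]][[]]B]B]B   [B -> [ ]]
[[[[]][[]][[]]B]B]B ⇒ [[[[]][[]][[]][]]B]B   [B -> [ ]]
[[[[]][[]][[]][]]B]B ⇒ [[[[]][[]][[]][]][]]B   [B -> [ ]]
[[[[]][[]][[]][]][]]B ⇒ [[[[]][[]][[]][]][]][]   [B -> [ ]]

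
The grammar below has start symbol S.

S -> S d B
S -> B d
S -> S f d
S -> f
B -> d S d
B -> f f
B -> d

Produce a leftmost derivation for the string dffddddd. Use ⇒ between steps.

S⇒SdB⇒BddB⇒dSdddB⇒dBddddB⇒dffddddB⇒dffddddd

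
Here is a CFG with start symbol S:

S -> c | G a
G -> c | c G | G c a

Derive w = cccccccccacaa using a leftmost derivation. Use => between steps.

S=>Ga=>cGa=>cGcaa=>ccGcaa=>cccGcaa=>ccccGcaa=>cccccGcaa=>cccccGcacaa=>ccccccGcacaa=>cccccccGcacaa=>cccccccccacaa

S => Ga   [S -> G a]
Ga => cGa   [G -> c G]
cGa => cGcaa   [G -> G c a]
cGcaa => ccGcaa   [G -> c G]
ccGcaa => cccGcaa   [G -> c G]
cccGcaa => ccccGcaa   [G -> c G]
ccccGcaa => cccccGcaa   [G -> c G]
cccccGcaa => cccccGcacaa   [G -> G c a]
cccccGcacaa => ccccccGcacaa   [G -> c G]
ccccccGcacaa => cccccccGcacaa   [G -> c G]
cccccccGcacaa => cccccccccacaa   [G -> c]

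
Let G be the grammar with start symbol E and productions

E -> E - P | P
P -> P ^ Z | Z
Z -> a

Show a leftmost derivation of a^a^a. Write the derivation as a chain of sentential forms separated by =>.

E => P => P^Z => P^Z^Z => Z^Z^Z => a^Z^Z => a^a^Z => a^a^a

E => P   [E -> P]
P => P^Z   [P -> P ^ Z]
P^Z => P^Z^Z   [P -> P ^ Z]
P^Z^Z => Z^Z^Z   [P -> Z]
Z^Z^Z => a^Z^Z   [Z -> a]
a^Z^Z => a^a^Z   [Z -> a]
a^a^Z => a^a^a   [Z -> a]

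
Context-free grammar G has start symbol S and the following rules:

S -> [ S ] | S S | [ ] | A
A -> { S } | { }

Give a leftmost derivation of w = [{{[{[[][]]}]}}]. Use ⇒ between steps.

S⇒[S]⇒[A]⇒[{S}]⇒[{A}]⇒[{{S}}]⇒[{{[S]}}]⇒[{{[A]}}]⇒[{{[{S}]}}]⇒[{{[{[S]}]}}]⇒[{{[{[SS]}]}}]⇒[{{[{[[]S]}]}}]⇒[{{[{[[][]]}]}}]

S ⇒ [S]   [S -> [ S ]]
[S] ⇒ [A]   [S -> A]
[A] ⇒ [{S}]   [A -> { S }]
[{S}] ⇒ [{A}]   [S -> A]
[{A}] ⇒ [{{S}}]   [A -> { S }]
[{{S}}] ⇒ [{{[S]}}]   [S -> [ S ]]
[{{[S]}}] ⇒ [{{[A]}}]   [S -> A]
[{{[A]}}] ⇒ [{{[{S}]}}]   [A -> { S }]
[{{[{S}]}}] ⇒ [{{[{[S]}]}}]   [S -> [ S ]]
[{{[{[S]}]}}] ⇒ [{{[{[SS]}]}}]   [S -> S S]
[{{[{[SS]}]}}] ⇒ [{{[{[[]S]}]}}]   [S -> [ ]]
[{{[{[[]S]}]}}] ⇒ [{{[{[[][]]}]}}]   [S -> [ ]]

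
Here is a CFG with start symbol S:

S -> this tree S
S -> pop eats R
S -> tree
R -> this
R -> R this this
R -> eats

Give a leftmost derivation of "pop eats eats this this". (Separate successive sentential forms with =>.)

S => pop eats R => pop eats R this this => pop eats eats this this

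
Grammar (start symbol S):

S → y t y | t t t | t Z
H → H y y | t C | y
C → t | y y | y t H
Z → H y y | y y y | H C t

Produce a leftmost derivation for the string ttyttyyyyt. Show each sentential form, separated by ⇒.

S ⇒ tZ   [S → t Z]
tZ ⇒ tHCt   [Z → H C t]
tHCt ⇒ ttCCt   [H → t C]
ttCCt ⇒ ttytHCt   [C → y t H]
ttytHCt ⇒ ttyttCCt   [H → t C]
ttyttCCt ⇒ ttyttyyCt   [C → y y]
ttyttyyCt ⇒ ttyttyyyyt   [C → y y]

S ⇒ tZ ⇒ tHCt ⇒ ttCCt ⇒ ttytHCt ⇒ ttyttCCt ⇒ ttyttyyCt ⇒ ttyttyyyyt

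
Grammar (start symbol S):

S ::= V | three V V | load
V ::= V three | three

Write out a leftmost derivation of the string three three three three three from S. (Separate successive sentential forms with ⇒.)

S ⇒ V   [S ::= V]
V ⇒ V three   [V ::= V three]
V three ⇒ V three three   [V ::= V three]
V three three ⇒ V three three three   [V ::= V three]
V three three three ⇒ V three three three three   [V ::= V three]
V three three three three ⇒ three three three three three   [V ::= three]

S ⇒ V ⇒ V three ⇒ V three three ⇒ V three three three ⇒ V three three three three ⇒ three three three three three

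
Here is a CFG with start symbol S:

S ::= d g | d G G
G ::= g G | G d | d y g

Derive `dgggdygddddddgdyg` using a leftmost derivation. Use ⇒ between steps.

S ⇒ dGG   [S ::= d G G]
dGG ⇒ dgGG   [G ::= g G]
dgGG ⇒ dggGG   [G ::= g G]
dggGG ⇒ dgggGG   [G ::= g G]
dgggGG ⇒ dgggGdG   [G ::= G d]
dgggGdG ⇒ dgggGddG   [G ::= G d]
dgggGddG ⇒ dgggGdddG   [G ::= G d]
dgggGdddG ⇒ dgggGddddG   [G ::= G d]
dgggGddddG ⇒ dgggGdddddG   [G ::= G d]
dgggGdddddG ⇒ dgggGddddddG   [G ::= G d]
dgggGddddddG ⇒ dgggdygddddddG   [G ::= d y g]
dgggdygddddddG ⇒ dgggdygddddddgG   [G ::= g G]
dgggdygddddddgG ⇒ dgggdygddddddgdyg   [G ::= d y g]

S ⇒ dGG ⇒ dgGG ⇒ dggGG ⇒ dgggGG ⇒ dgggGdG ⇒ dgggGddG ⇒ dgggGdddG ⇒ dgggGddddG ⇒ dgggGdddddG ⇒ dgggGddddddG ⇒ dgggdygddddddG ⇒ dgggdygddddddgG ⇒ dgggdygddddddgdyg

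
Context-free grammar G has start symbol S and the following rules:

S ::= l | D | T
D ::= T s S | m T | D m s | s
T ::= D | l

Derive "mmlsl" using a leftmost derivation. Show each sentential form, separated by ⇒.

S ⇒ T   [S ::= T]
T ⇒ D   [T ::= D]
D ⇒ TsS   [D ::= T s S]
TsS ⇒ DsS   [T ::= D]
DsS ⇒ mTsS   [D ::= m T]
mTsS ⇒ mDsS   [T ::= D]
mDsS ⇒ mmTsS   [D ::= m T]
mmTsS ⇒ mmlsS   [T ::= l]
mmlsS ⇒ mmlsl   [S ::= l]

S⇒T⇒D⇒TsS⇒DsS⇒mTsS⇒mDsS⇒mmTsS⇒mmlsS⇒mmlsl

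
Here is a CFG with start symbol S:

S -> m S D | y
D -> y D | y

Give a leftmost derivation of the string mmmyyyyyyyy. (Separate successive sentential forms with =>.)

S => mSD   [S -> m S D]
mSD => mmSDD   [S -> m S D]
mmSDD => mmmSDDD   [S -> m S D]
mmmSDDD => mmmyDDD   [S -> y]
mmmyDDD => mmmyyDDD   [D -> y D]
mmmyyDDD => mmmyyyDDD   [D -> y D]
mmmyyyDDD => mmmyyyyDDD   [D -> y D]
mmmyyyyDDD => mmmyyyyyDDD   [D -> y D]
mmmyyyyyDDD => mmmyyyyyyDD   [D -> y]
mmmyyyyyyDD => mmmyyyyyyyD   [D -> y]
mmmyyyyyyyD => mmmyyyyyyyy   [D -> y]

S=>mSD=>mmSDD=>mmmSDDD=>mmmyDDD=>mmmyyDDD=>mmmyyyDDD=>mmmyyyyDDD=>mmmyyyyyDDD=>mmmyyyyyyDD=>mmmyyyyyyyD=>mmmyyyyyyyy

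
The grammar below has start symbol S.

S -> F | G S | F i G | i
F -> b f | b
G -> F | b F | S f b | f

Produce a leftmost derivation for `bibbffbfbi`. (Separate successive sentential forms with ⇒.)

S ⇒ GS   [S -> G S]
GS ⇒ SfbS   [G -> S f b]
SfbS ⇒ FiGfbS   [S -> F i G]
FiGfbS ⇒ biGfbS   [F -> b]
biGfbS ⇒ biSfbfbS   [G -> S f b]
biSfbfbS ⇒ biGSfbfbS   [S -> G S]
biGSfbfbS ⇒ biFSfbfbS   [G -> F]
biFSfbfbS ⇒ bibSfbfbS   [F -> b]
bibSfbfbS ⇒ bibFfbfbS   [S -> F]
bibFfbfbS ⇒ bibbffbfbS   [F -> b f]
bibbffbfbS ⇒ bibbffbfbi   [S -> i]

S ⇒ GS ⇒ SfbS ⇒ FiGfbS ⇒ biGfbS ⇒ biSfbfbS ⇒ biGSfbfbS ⇒ biFSfbfbS ⇒ bibSfbfbS ⇒ bibFfbfbS ⇒ bibbffbfbS ⇒ bibbffbfbi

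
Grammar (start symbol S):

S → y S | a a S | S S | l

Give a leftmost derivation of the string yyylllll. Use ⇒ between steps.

S ⇒ yS ⇒ yyS ⇒ yySS ⇒ yySSS ⇒ yyySSS ⇒ yyySSSS ⇒ yyySSSSS ⇒ yyylSSSS ⇒ yyyllSSS ⇒ yyylllSS ⇒ yyyllllS ⇒ yyylllll

S ⇒ yS   [S → y S]
yS ⇒ yyS   [S → y S]
yyS ⇒ yySS   [S → S S]
yySS ⇒ yySSS   [S → S S]
yySSS ⇒ yyySSS   [S → y S]
yyySSS ⇒ yyySSSS   [S → S S]
yyySSSS ⇒ yyySSSSS   [S → S S]
yyySSSSS ⇒ yyylSSSS   [S → l]
yyylSSSS ⇒ yyyllSSS   [S → l]
yyyllSSS ⇒ yyylllSS   [S → l]
yyylllSS ⇒ yyyllllS   [S → l]
yyyllllS ⇒ yyylllll   [S → l]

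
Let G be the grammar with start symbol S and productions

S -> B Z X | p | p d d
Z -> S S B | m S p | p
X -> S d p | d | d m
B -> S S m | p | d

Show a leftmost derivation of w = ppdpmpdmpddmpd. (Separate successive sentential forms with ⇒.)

S ⇒ BZX ⇒ SSmZX ⇒ BZXSmZX ⇒ SSmZXSmZX ⇒ BZXSmZXSmZX ⇒ pZXSmZXSmZX ⇒ ppXSmZXSmZX ⇒ ppdSmZXSmZX ⇒ ppdpmZXSmZX ⇒ ppdpmpXSmZX ⇒ ppdpmpdmSmZX ⇒ ppdpmpdmpddmZX ⇒ ppdpmpdmpddmpX ⇒ ppdpmpdmpddmpd

S ⇒ BZX   [S -> B Z X]
BZX ⇒ SSmZX   [B -> S S m]
SSmZX ⇒ BZXSmZX   [S -> B Z X]
BZXSmZX ⇒ SSmZXSmZX   [B -> S S m]
SSmZXSmZX ⇒ BZXSmZXSmZX   [S -> B Z X]
BZXSmZXSmZX ⇒ pZXSmZXSmZX   [B -> p]
pZXSmZXSmZX ⇒ ppXSmZXSmZX   [Z -> p]
ppXSmZXSmZX ⇒ ppdSmZXSmZX   [X -> d]
ppdSmZXSmZX ⇒ ppdpmZXSmZX   [S -> p]
ppdpmZXSmZX ⇒ ppdpmpXSmZX   [Z -> p]
ppdpmpXSmZX ⇒ ppdpmpdmSmZX   [X -> d m]
ppdpmpdmSmZX ⇒ ppdpmpdmpddmZX   [S -> p d d]
ppdpmpdmpddmZX ⇒ ppdpmpdmpddmpX   [Z -> p]
ppdpmpdmpddmpX ⇒ ppdpmpdmpddmpd   [X -> d]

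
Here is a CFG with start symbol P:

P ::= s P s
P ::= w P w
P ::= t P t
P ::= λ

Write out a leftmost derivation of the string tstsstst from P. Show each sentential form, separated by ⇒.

P⇒tPt⇒tsPst⇒tstPtst⇒tstsPstst⇒tstsstst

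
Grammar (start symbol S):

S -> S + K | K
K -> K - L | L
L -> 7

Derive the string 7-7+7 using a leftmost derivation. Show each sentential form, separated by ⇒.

S⇒S+K⇒K+K⇒K-L+K⇒L-L+K⇒7-L+K⇒7-7+K⇒7-7+L⇒7-7+7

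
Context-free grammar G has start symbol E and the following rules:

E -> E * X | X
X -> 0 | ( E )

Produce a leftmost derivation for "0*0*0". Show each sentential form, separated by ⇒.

E ⇒ E*X ⇒ E*X*X ⇒ X*X*X ⇒ 0*X*X ⇒ 0*0*X ⇒ 0*0*0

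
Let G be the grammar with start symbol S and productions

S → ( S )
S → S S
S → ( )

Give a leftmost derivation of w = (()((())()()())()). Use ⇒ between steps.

S ⇒ (S)   [S → ( S )]
(S) ⇒ (SS)   [S → S S]
(SS) ⇒ (()S)   [S → ( )]
(()S) ⇒ (()SS)   [S → S S]
(()SS) ⇒ (()(S)S)   [S → ( S )]
(()(S)S) ⇒ (()(SS)S)   [S → S S]
(()(SS)S) ⇒ (()(SSS)S)   [S → S S]
(()(SSS)S) ⇒ (()(SSSS)S)   [S → S S]
(()(SSSS)S) ⇒ (()((S)SSS)S)   [S → ( S )]
(()((S)SSS)S) ⇒ (()((())SSS)S)   [S → ( )]
(()((())SSS)S) ⇒ (()((())()SS)S)   [S → ( )]
(()((())()SS)S) ⇒ (()((())()()S)S)   [S → ( )]
(()((())()()S)S) ⇒ (()((())()()())S)   [S → ( )]
(()((())()()())S) ⇒ (()((())()()())())   [S → ( )]

S ⇒ (S) ⇒ (SS) ⇒ (()S) ⇒ (()SS) ⇒ (()(S)S) ⇒ (()(SS)S) ⇒ (()(SSS)S) ⇒ (()(SSSS)S) ⇒ (()((S)SSS)S) ⇒ (()((())SSS)S) ⇒ (()((())()SS)S) ⇒ (()((())()()S)S) ⇒ (()((())()()())S) ⇒ (()((())()()())())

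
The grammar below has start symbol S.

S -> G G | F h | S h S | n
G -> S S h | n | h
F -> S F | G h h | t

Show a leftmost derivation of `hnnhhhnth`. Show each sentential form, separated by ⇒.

S⇒ShS⇒GGhS⇒SShGhS⇒GGShGhS⇒hGShGhS⇒hnShGhS⇒hnnhGhS⇒hnnhhhS⇒hnnhhhFh⇒hnnhhhSFh⇒hnnhhhnFh⇒hnnhhhnth

S ⇒ ShS   [S -> S h S]
ShS ⇒ GGhS   [S -> G G]
GGhS ⇒ SShGhS   [G -> S S h]
SShGhS ⇒ GGShGhS   [S -> G G]
GGShGhS ⇒ hGShGhS   [G -> h]
hGShGhS ⇒ hnShGhS   [G -> n]
hnShGhS ⇒ hnnhGhS   [S -> n]
hnnhGhS ⇒ hnnhhhS   [G -> h]
hnnhhhS ⇒ hnnhhhFh   [S -> F h]
hnnhhhFh ⇒ hnnhhhSFh   [F -> S F]
hnnhhhSFh ⇒ hnnhhhnFh   [S -> n]
hnnhhhnFh ⇒ hnnhhhnth   [F -> t]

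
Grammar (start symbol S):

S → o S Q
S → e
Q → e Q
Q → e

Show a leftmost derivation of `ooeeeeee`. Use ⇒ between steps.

S ⇒ oSQ   [S → o S Q]
oSQ ⇒ ooSQQ   [S → o S Q]
ooSQQ ⇒ ooeQQ   [S → e]
ooeQQ ⇒ ooeeQQ   [Q → e Q]
ooeeQQ ⇒ ooeeeQQ   [Q → e Q]
ooeeeQQ ⇒ ooeeeeQQ   [Q → e Q]
ooeeeeQQ ⇒ ooeeeeeQ   [Q → e]
ooeeeeeQ ⇒ ooeeeeee   [Q → e]

S ⇒ oSQ ⇒ ooSQQ ⇒ ooeQQ ⇒ ooeeQQ ⇒ ooeeeQQ ⇒ ooeeeeQQ ⇒ ooeeeeeQ ⇒ ooeeeeee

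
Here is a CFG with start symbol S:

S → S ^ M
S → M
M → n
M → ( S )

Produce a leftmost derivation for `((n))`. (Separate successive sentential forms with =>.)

S => M => (S) => (M) => ((S)) => ((M)) => ((n))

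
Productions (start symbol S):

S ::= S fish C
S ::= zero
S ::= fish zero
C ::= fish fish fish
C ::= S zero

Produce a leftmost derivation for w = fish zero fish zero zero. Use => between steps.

S => S fish C   [S ::= S fish C]
S fish C => fish zero fish C   [S ::= fish zero]
fish zero fish C => fish zero fish S zero   [C ::= S zero]
fish zero fish S zero => fish zero fish zero zero   [S ::= zero]

S => S fish C => fish zero fish C => fish zero fish S zero => fish zero fish zero zero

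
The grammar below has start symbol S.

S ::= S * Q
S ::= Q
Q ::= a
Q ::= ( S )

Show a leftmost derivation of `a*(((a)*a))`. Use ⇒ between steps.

S ⇒ S*Q ⇒ Q*Q ⇒ a*Q ⇒ a*(S) ⇒ a*(Q) ⇒ a*((S)) ⇒ a*((S*Q)) ⇒ a*((Q*Q)) ⇒ a*(((S)*Q)) ⇒ a*(((Q)*Q)) ⇒ a*(((a)*Q)) ⇒ a*(((a)*a))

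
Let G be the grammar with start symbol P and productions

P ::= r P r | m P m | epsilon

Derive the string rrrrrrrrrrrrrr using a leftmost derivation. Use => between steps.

P => rPr => rrPrr => rrrPrrr => rrrrPrrrr => rrrrrPrrrrr => rrrrrrPrrrrrr => rrrrrrrPrrrrrrr => rrrrrrrrrrrrrr

P => rPr   [P ::= r P r]
rPr => rrPrr   [P ::= r P r]
rrPrr => rrrPrrr   [P ::= r P r]
rrrPrrr => rrrrPrrrr   [P ::= r P r]
rrrrPrrrr => rrrrrPrrrrr   [P ::= r P r]
rrrrrPrrrrr => rrrrrrPrrrrrr   [P ::= r P r]
rrrrrrPrrrrrr => rrrrrrrPrrrrrrr   [P ::= r P r]
rrrrrrrPrrrrrrr => rrrrrrrrrrrrrr   [P ::= epsilon]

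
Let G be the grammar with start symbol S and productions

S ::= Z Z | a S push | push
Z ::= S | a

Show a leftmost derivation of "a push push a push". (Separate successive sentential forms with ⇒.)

S ⇒ Z Z ⇒ S Z ⇒ a S push Z ⇒ a push push Z ⇒ a push push S ⇒ a push push Z Z ⇒ a push push a Z ⇒ a push push a S ⇒ a push push a push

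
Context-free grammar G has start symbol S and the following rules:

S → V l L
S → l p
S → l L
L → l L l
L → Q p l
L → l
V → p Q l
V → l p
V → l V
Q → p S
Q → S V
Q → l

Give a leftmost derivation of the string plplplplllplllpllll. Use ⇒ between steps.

S ⇒ VlL ⇒ pQllL ⇒ pSVllL ⇒ plpVllL ⇒ plplVllL ⇒ plplpQlllL ⇒ plplpSVlllL ⇒ plplpVlLVlllL ⇒ plplplplLVlllL ⇒ plplplpllLlVlllL ⇒ plplplpllQpllVlllL ⇒ plplplplllpllVlllL ⇒ plplplplllplllplllL ⇒ plplplplllplllpllll

S ⇒ VlL   [S → V l L]
VlL ⇒ pQllL   [V → p Q l]
pQllL ⇒ pSVllL   [Q → S V]
pSVllL ⇒ plpVllL   [S → l p]
plpVllL ⇒ plplVllL   [V → l V]
plplVllL ⇒ plplpQlllL   [V → p Q l]
plplpQlllL ⇒ plplpSVlllL   [Q → S V]
plplpSVlllL ⇒ plplpVlLVlllL   [S → V l L]
plplpVlLVlllL ⇒ plplplplLVlllL   [V → l p]
plplplplLVlllL ⇒ plplplpllLlVlllL   [L → l L l]
plplplpllLlVlllL ⇒ plplplpllQpllVlllL   [L → Q p l]
plplplpllQpllVlllL ⇒ plplplplllpllVlllL   [Q → l]
plplplplllpllVlllL ⇒ plplplplllplllplllL   [V → l p]
plplplplllplllplllL ⇒ plplplplllplllpllll   [L → l]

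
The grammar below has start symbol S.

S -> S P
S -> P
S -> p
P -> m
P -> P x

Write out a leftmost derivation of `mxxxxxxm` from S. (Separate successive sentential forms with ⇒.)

S⇒SP⇒PP⇒PxP⇒PxxP⇒PxxxP⇒PxxxxP⇒PxxxxxP⇒PxxxxxxP⇒mxxxxxxP⇒mxxxxxxm

S ⇒ SP   [S -> S P]
SP ⇒ PP   [S -> P]
PP ⇒ PxP   [P -> P x]
PxP ⇒ PxxP   [P -> P x]
PxxP ⇒ PxxxP   [P -> P x]
PxxxP ⇒ PxxxxP   [P -> P x]
PxxxxP ⇒ PxxxxxP   [P -> P x]
PxxxxxP ⇒ PxxxxxxP   [P -> P x]
PxxxxxxP ⇒ mxxxxxxP   [P -> m]
mxxxxxxP ⇒ mxxxxxxm   [P -> m]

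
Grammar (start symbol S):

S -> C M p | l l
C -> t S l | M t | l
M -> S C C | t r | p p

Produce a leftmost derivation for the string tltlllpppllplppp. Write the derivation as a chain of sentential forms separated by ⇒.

S ⇒ CMp   [S -> C M p]
CMp ⇒ tSlMp   [C -> t S l]
tSlMp ⇒ tCMplMp   [S -> C M p]
tCMplMp ⇒ tlMplMp   [C -> l]
tlMplMp ⇒ tlSCCplMp   [M -> S C C]
tlSCCplMp ⇒ tlCMpCCplMp   [S -> C M p]
tlCMpCCplMp ⇒ tltSlMpCCplMp   [C -> t S l]
tltSlMpCCplMp ⇒ tltlllMpCCplMp   [S -> l l]
tltlllMpCCplMp ⇒ tltlllpppCCplMp   [M -> p p]
tltlllpppCCplMp ⇒ tltlllppplCplMp   [C -> l]
tltlllppplCplMp ⇒ tltlllpppllplMp   [C -> l]
tltlllpppllplMp ⇒ tltlllpppllplppp   [M -> p p]

S ⇒ CMp ⇒ tSlMp ⇒ tCMplMp ⇒ tlMplMp ⇒ tlSCCplMp ⇒ tlCMpCCplMp ⇒ tltSlMpCCplMp ⇒ tltlllMpCCplMp ⇒ tltlllpppCCplMp ⇒ tltlllppplCplMp ⇒ tltlllpppllplMp ⇒ tltlllpppllplppp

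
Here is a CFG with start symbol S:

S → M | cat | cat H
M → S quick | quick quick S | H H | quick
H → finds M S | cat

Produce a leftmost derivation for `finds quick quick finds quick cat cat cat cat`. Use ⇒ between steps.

S ⇒ M ⇒ H H ⇒ finds M S H ⇒ finds quick quick S S H ⇒ finds quick quick M S H ⇒ finds quick quick H H S H ⇒ finds quick quick finds M S H S H ⇒ finds quick quick finds quick S H S H ⇒ finds quick quick finds quick cat H S H ⇒ finds quick quick finds quick cat cat S H ⇒ finds quick quick finds quick cat cat cat H ⇒ finds quick quick finds quick cat cat cat cat

S ⇒ M   [S → M]
M ⇒ H H   [M → H H]
H H ⇒ finds M S H   [H → finds M S]
finds M S H ⇒ finds quick quick S S H   [M → quick quick S]
finds quick quick S S H ⇒ finds quick quick M S H   [S → M]
finds quick quick M S H ⇒ finds quick quick H H S H   [M → H H]
finds quick quick H H S H ⇒ finds quick quick finds M S H S H   [H → finds M S]
finds quick quick finds M S H S H ⇒ finds quick quick finds quick S H S H   [M → quick]
finds quick quick finds quick S H S H ⇒ finds quick quick finds quick cat H S H   [S → cat]
finds quick quick finds quick cat H S H ⇒ finds quick quick finds quick cat cat S H   [H → cat]
finds quick quick finds quick cat cat S H ⇒ finds quick quick finds quick cat cat cat H   [S → cat]
finds quick quick finds quick cat cat cat H ⇒ finds quick quick finds quick cat cat cat cat   [H → cat]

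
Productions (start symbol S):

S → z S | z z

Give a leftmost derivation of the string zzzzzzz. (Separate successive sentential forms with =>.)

S=>zS=>zzS=>zzzS=>zzzzS=>zzzzzS=>zzzzzzz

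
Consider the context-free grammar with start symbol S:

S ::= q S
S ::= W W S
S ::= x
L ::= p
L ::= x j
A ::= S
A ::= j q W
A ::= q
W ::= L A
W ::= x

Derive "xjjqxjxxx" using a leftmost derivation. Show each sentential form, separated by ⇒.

S ⇒ WWS ⇒ LAWS ⇒ xjAWS ⇒ xjjqWWS ⇒ xjjqLAWS ⇒ xjjqxjAWS ⇒ xjjqxjSWS ⇒ xjjqxjxWS ⇒ xjjqxjxxS ⇒ xjjqxjxxx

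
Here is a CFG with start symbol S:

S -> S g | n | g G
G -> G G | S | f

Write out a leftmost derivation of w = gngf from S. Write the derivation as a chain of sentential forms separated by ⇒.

S⇒gG⇒gGG⇒gSG⇒gSgG⇒gngG⇒gngf

S ⇒ gG   [S -> g G]
gG ⇒ gGG   [G -> G G]
gGG ⇒ gSG   [G -> S]
gSG ⇒ gSgG   [S -> S g]
gSgG ⇒ gngG   [S -> n]
gngG ⇒ gngf   [G -> f]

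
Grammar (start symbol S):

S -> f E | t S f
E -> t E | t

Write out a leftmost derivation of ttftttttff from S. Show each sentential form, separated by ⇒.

S⇒tSf⇒ttSff⇒ttfEff⇒ttftEff⇒ttfttEff⇒ttftttEff⇒ttfttttEff⇒ttftttttff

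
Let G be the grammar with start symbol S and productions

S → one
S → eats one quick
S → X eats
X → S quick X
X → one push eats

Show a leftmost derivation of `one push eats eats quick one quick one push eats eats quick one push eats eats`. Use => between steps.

S => X eats => S quick X eats => X eats quick X eats => one push eats eats quick X eats => one push eats eats quick S quick X eats => one push eats eats quick X eats quick X eats => one push eats eats quick S quick X eats quick X eats => one push eats eats quick one quick X eats quick X eats => one push eats eats quick one quick one push eats eats quick X eats => one push eats eats quick one quick one push eats eats quick one push eats eats

S => X eats   [S → X eats]
X eats => S quick X eats   [X → S quick X]
S quick X eats => X eats quick X eats   [S → X eats]
X eats quick X eats => one push eats eats quick X eats   [X → one push eats]
one push eats eats quick X eats => one push eats eats quick S quick X eats   [X → S quick X]
one push eats eats quick S quick X eats => one push eats eats quick X eats quick X eats   [S → X eats]
one push eats eats quick X eats quick X eats => one push eats eats quick S quick X eats quick X eats   [X → S quick X]
one push eats eats quick S quick X eats quick X eats => one push eats eats quick one quick X eats quick X eats   [S → one]
one push eats eats quick one quick X eats quick X eats => one push eats eats quick one quick one push eats eats quick X eats   [X → one push eats]
one push eats eats quick one quick one push eats eats quick X eats => one push eats eats quick one quick one push eats eats quick one push eats eats   [X → one push eats]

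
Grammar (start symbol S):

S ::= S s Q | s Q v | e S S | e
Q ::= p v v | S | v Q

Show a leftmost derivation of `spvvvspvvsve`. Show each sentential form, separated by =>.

S => SsQ   [S ::= S s Q]
SsQ => SsQsQ   [S ::= S s Q]
SsQsQ => sQvsQsQ   [S ::= s Q v]
sQvsQsQ => spvvvsQsQ   [Q ::= p v v]
spvvvsQsQ => spvvvspvvsQ   [Q ::= p v v]
spvvvspvvsQ => spvvvspvvsvQ   [Q ::= v Q]
spvvvspvvsvQ => spvvvspvvsvS   [Q ::= S]
spvvvspvvsvS => spvvvspvvsve   [S ::= e]

S => SsQ => SsQsQ => sQvsQsQ => spvvvsQsQ => spvvvspvvsQ => spvvvspvvsvQ => spvvvspvvsvS => spvvvspvvsve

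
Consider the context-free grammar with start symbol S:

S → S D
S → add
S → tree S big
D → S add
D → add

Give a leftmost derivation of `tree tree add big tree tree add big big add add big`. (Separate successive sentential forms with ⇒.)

S ⇒ tree S big ⇒ tree S D big ⇒ tree S D D big ⇒ tree tree S big D D big ⇒ tree tree add big D D big ⇒ tree tree add big S add D big ⇒ tree tree add big tree S big add D big ⇒ tree tree add big tree tree S big big add D big ⇒ tree tree add big tree tree add big big add D big ⇒ tree tree add big tree tree add big big add add big

S ⇒ tree S big   [S → tree S big]
tree S big ⇒ tree S D big   [S → S D]
tree S D big ⇒ tree S D D big   [S → S D]
tree S D D big ⇒ tree tree S big D D big   [S → tree S big]
tree tree S big D D big ⇒ tree tree add big D D big   [S → add]
tree tree add big D D big ⇒ tree tree add big S add D big   [D → S add]
tree tree add big S add D big ⇒ tree tree add big tree S big add D big   [S → tree S big]
tree tree add big tree S big add D big ⇒ tree tree add big tree tree S big big add D big   [S → tree S big]
tree tree add big tree tree S big big add D big ⇒ tree tree add big tree tree add big big add D big   [S → add]
tree tree add big tree tree add big big add D big ⇒ tree tree add big tree tree add big big add add big   [D → add]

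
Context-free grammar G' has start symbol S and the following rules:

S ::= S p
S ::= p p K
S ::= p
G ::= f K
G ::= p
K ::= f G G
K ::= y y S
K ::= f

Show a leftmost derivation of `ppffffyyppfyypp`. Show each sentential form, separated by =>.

S => Sp => ppKp => ppfGGp => ppffKGp => ppfffGGGp => ppffffKGGp => ppffffyySGGp => ppffffyypGGp => ppffffyyppGp => ppffffyyppfKp => ppffffyyppfyySp => ppffffyyppfyypp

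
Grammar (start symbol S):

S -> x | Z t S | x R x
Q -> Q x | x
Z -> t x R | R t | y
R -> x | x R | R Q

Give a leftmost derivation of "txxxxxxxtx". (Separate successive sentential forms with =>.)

S => ZtS => txRtS => txRQtS => txxQtS => txxQxtS => txxQxxtS => txxQxxxtS => txxQxxxxtS => txxxxxxxtS => txxxxxxxtx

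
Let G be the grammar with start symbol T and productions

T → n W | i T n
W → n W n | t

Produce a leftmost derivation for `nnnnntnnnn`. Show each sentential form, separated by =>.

T => nW => nnWn => nnnWnn => nnnnWnnn => nnnnnWnnnn => nnnnntnnnn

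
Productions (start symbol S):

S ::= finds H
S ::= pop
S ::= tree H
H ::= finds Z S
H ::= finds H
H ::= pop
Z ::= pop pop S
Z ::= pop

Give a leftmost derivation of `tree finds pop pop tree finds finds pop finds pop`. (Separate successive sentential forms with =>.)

S => tree H   [S ::= tree H]
tree H => tree finds Z S   [H ::= finds Z S]
tree finds Z S => tree finds pop pop S S   [Z ::= pop pop S]
tree finds pop pop S S => tree finds pop pop tree H S   [S ::= tree H]
tree finds pop pop tree H S => tree finds pop pop tree finds H S   [H ::= finds H]
tree finds pop pop tree finds H S => tree finds pop pop tree finds finds H S   [H ::= finds H]
tree finds pop pop tree finds finds H S => tree finds pop pop tree finds finds pop S   [H ::= pop]
tree finds pop pop tree finds finds pop S => tree finds pop pop tree finds finds pop finds H   [S ::= finds H]
tree finds pop pop tree finds finds pop finds H => tree finds pop pop tree finds finds pop finds pop   [H ::= pop]

S => tree H => tree finds Z S => tree finds pop pop S S => tree finds pop pop tree H S => tree finds pop pop tree finds H S => tree finds pop pop tree finds finds H S => tree finds pop pop tree finds finds pop S => tree finds pop pop tree finds finds pop finds H => tree finds pop pop tree finds finds pop finds pop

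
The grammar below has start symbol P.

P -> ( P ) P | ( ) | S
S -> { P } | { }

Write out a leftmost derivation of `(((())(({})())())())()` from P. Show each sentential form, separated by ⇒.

P ⇒ (P)P ⇒ ((P)P)P ⇒ (((P)P)P)P ⇒ (((())P)P)P ⇒ (((())(P)P)P)P ⇒ (((())((P)P)P)P)P ⇒ (((())((S)P)P)P)P ⇒ (((())(({})P)P)P)P ⇒ (((())(({})())P)P)P ⇒ (((())(({})())())P)P ⇒ (((())(({})())())())P ⇒ (((())(({})())())())()

P ⇒ (P)P   [P -> ( P ) P]
(P)P ⇒ ((P)P)P   [P -> ( P ) P]
((P)P)P ⇒ (((P)P)P)P   [P -> ( P ) P]
(((P)P)P)P ⇒ (((())P)P)P   [P -> ( )]
(((())P)P)P ⇒ (((())(P)P)P)P   [P -> ( P ) P]
(((())(P)P)P)P ⇒ (((())((P)P)P)P)P   [P -> ( P ) P]
(((())((P)P)P)P)P ⇒ (((())((S)P)P)P)P   [P -> S]
(((())((S)P)P)P)P ⇒ (((())(({})P)P)P)P   [S -> { }]
(((())(({})P)P)P)P ⇒ (((())(({})())P)P)P   [P -> ( )]
(((())(({})())P)P)P ⇒ (((())(({})())())P)P   [P -> ( )]
(((())(({})())())P)P ⇒ (((())(({})())())())P   [P -> ( )]
(((())(({})())())())P ⇒ (((())(({})())())())()   [P -> ( )]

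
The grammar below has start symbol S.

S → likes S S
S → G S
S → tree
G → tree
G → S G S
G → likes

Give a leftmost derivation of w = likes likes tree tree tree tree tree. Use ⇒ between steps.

S ⇒ G S   [S → G S]
G S ⇒ S G S S   [G → S G S]
S G S S ⇒ likes S S G S S   [S → likes S S]
likes S S G S S ⇒ likes G S S G S S   [S → G S]
likes G S S G S S ⇒ likes likes S S G S S   [G → likes]
likes likes S S G S S ⇒ likes likes tree S G S S   [S → tree]
likes likes tree S G S S ⇒ likes likes tree tree G S S   [S → tree]
likes likes tree tree G S S ⇒ likes likes tree tree tree S S   [G → tree]
likes likes tree tree tree S S ⇒ likes likes tree tree tree tree S   [S → tree]
likes likes tree tree tree tree S ⇒ likes likes tree tree tree tree tree   [S → tree]

S ⇒ G S ⇒ S G S S ⇒ likes S S G S S ⇒ likes G S S G S S ⇒ likes likes S S G S S ⇒ likes likes tree S G S S ⇒ likes likes tree tree G S S ⇒ likes likes tree tree tree S S ⇒ likes likes tree tree tree tree S ⇒ likes likes tree tree tree tree tree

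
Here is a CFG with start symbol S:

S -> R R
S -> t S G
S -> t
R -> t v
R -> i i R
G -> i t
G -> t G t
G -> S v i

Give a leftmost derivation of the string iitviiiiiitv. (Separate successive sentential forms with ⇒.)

S⇒RR⇒iiRR⇒iitvR⇒iitviiR⇒iitviiiiR⇒iitviiiiiiR⇒iitviiiiiitv

S ⇒ RR   [S -> R R]
RR ⇒ iiRR   [R -> i i R]
iiRR ⇒ iitvR   [R -> t v]
iitvR ⇒ iitviiR   [R -> i i R]
iitviiR ⇒ iitviiiiR   [R -> i i R]
iitviiiiR ⇒ iitviiiiiiR   [R -> i i R]
iitviiiiiiR ⇒ iitviiiiiitv   [R -> t v]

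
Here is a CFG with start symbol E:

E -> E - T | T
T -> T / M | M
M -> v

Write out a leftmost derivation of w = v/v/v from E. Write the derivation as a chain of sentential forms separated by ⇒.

E ⇒ T ⇒ T/M ⇒ T/M/M ⇒ M/M/M ⇒ v/M/M ⇒ v/v/M ⇒ v/v/v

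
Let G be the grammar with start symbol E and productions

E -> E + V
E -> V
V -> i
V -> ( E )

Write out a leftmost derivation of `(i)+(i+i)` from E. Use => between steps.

E => E+V => V+V => (E)+V => (V)+V => (i)+V => (i)+(E) => (i)+(E+V) => (i)+(V+V) => (i)+(i+V) => (i)+(i+i)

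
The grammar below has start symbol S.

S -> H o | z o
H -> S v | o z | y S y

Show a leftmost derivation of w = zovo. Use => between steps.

S => Ho   [S -> H o]
Ho => Svo   [H -> S v]
Svo => zovo   [S -> z o]

S => Ho => Svo => zovo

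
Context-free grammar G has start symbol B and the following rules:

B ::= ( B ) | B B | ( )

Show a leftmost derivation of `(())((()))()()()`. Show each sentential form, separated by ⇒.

B ⇒ BB   [B ::= B B]
BB ⇒ (B)B   [B ::= ( B )]
(B)B ⇒ (())B   [B ::= ( )]
(())B ⇒ (())BB   [B ::= B B]
(())BB ⇒ (())BBB   [B ::= B B]
(())BBB ⇒ (())BBBB   [B ::= B B]
(())BBBB ⇒ (())(B)BBB   [B ::= ( B )]
(())(B)BBB ⇒ (())((B))BBB   [B ::= ( B )]
(())((B))BBB ⇒ (())((()))BBB   [B ::= ( )]
(())((()))BBB ⇒ (())((()))()BB   [B ::= ( )]
(())((()))()BB ⇒ (())((()))()()B   [B ::= ( )]
(())((()))()()B ⇒ (())((()))()()()   [B ::= ( )]

B ⇒ BB ⇒ (B)B ⇒ (())B ⇒ (())BB ⇒ (())BBB ⇒ (())BBBB ⇒ (())(B)BBB ⇒ (())((B))BBB ⇒ (())((()))BBB ⇒ (())((()))()BB ⇒ (())((()))()()B ⇒ (())((()))()()()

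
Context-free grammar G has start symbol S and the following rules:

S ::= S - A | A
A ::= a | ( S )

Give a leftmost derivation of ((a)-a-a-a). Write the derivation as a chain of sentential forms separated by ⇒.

S ⇒ A   [S ::= A]
A ⇒ (S)   [A ::= ( S )]
(S) ⇒ (S-A)   [S ::= S - A]
(S-A) ⇒ (S-A-A)   [S ::= S - A]
(S-A-A) ⇒ (S-A-A-A)   [S ::= S - A]
(S-A-A-A) ⇒ (A-A-A-A)   [S ::= A]
(A-A-A-A) ⇒ ((S)-A-A-A)   [A ::= ( S )]
((S)-A-A-A) ⇒ ((A)-A-A-A)   [S ::= A]
((A)-A-A-A) ⇒ ((a)-A-A-A)   [A ::= a]
((a)-A-A-A) ⇒ ((a)-a-A-A)   [A ::= a]
((a)-a-A-A) ⇒ ((a)-a-a-A)   [A ::= a]
((a)-a-a-A) ⇒ ((a)-a-a-a)   [A ::= a]

S⇒A⇒(S)⇒(S-A)⇒(S-A-A)⇒(S-A-A-A)⇒(A-A-A-A)⇒((S)-A-A-A)⇒((A)-A-A-A)⇒((a)-A-A-A)⇒((a)-a-A-A)⇒((a)-a-a-A)⇒((a)-a-a-a)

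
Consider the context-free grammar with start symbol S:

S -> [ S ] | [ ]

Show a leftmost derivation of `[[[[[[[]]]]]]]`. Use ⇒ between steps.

S ⇒ [S] ⇒ [[S]] ⇒ [[[S]]] ⇒ [[[[S]]]] ⇒ [[[[[S]]]]] ⇒ [[[[[[S]]]]]] ⇒ [[[[[[[]]]]]]]

S ⇒ [S]   [S -> [ S ]]
[S] ⇒ [[S]]   [S -> [ S ]]
[[S]] ⇒ [[[S]]]   [S -> [ S ]]
[[[S]]] ⇒ [[[[S]]]]   [S -> [ S ]]
[[[[S]]]] ⇒ [[[[[S]]]]]   [S -> [ S ]]
[[[[[S]]]]] ⇒ [[[[[[S]]]]]]   [S -> [ S ]]
[[[[[[S]]]]]] ⇒ [[[[[[[]]]]]]]   [S -> [ ]]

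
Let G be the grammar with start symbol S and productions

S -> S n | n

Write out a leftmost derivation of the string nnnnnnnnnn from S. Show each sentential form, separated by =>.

S => Sn => Snn => Snnn => Snnnn => Snnnnn => Snnnnnn => Snnnnnnn => Snnnnnnnn => Snnnnnnnnn => nnnnnnnnnn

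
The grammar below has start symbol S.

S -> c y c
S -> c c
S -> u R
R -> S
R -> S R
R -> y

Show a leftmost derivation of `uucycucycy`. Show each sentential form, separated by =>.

S=>uR=>uSR=>uuRR=>uuSR=>uucycR=>uucycS=>uucycuR=>uucycuSR=>uucycucycR=>uucycucycy

S => uR   [S -> u R]
uR => uSR   [R -> S R]
uSR => uuRR   [S -> u R]
uuRR => uuSR   [R -> S]
uuSR => uucycR   [S -> c y c]
uucycR => uucycS   [R -> S]
uucycS => uucycuR   [S -> u R]
uucycuR => uucycuSR   [R -> S R]
uucycuSR => uucycucycR   [S -> c y c]
uucycucycR => uucycucycy   [R -> y]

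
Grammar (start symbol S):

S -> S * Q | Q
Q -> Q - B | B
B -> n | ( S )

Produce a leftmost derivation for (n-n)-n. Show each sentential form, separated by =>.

S => Q   [S -> Q]
Q => Q-B   [Q -> Q - B]
Q-B => B-B   [Q -> B]
B-B => (S)-B   [B -> ( S )]
(S)-B => (Q)-B   [S -> Q]
(Q)-B => (Q-B)-B   [Q -> Q - B]
(Q-B)-B => (B-B)-B   [Q -> B]
(B-B)-B => (n-B)-B   [B -> n]
(n-B)-B => (n-n)-B   [B -> n]
(n-n)-B => (n-n)-n   [B -> n]

S=>Q=>Q-B=>B-B=>(S)-B=>(Q)-B=>(Q-B)-B=>(B-B)-B=>(n-B)-B=>(n-n)-B=>(n-n)-n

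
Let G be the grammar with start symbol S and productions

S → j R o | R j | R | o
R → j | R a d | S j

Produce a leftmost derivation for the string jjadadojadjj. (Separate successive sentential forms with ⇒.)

S ⇒ Rj   [S → R j]
Rj ⇒ Sjj   [R → S j]
Sjj ⇒ Rjj   [S → R]
Rjj ⇒ Radjj   [R → R a d]
Radjj ⇒ Sjadjj   [R → S j]
Sjadjj ⇒ jRojadjj   [S → j R o]
jRojadjj ⇒ jRadojadjj   [R → R a d]
jRadojadjj ⇒ jRadadojadjj   [R → R a d]
jRadadojadjj ⇒ jjadadojadjj   [R → j]

S⇒Rj⇒Sjj⇒Rjj⇒Radjj⇒Sjadjj⇒jRojadjj⇒jRadojadjj⇒jRadadojadjj⇒jjadadojadjj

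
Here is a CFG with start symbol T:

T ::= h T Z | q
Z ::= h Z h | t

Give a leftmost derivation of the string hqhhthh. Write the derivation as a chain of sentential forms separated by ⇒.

T ⇒ hTZ ⇒ hqZ ⇒ hqhZh ⇒ hqhhZhh ⇒ hqhhthh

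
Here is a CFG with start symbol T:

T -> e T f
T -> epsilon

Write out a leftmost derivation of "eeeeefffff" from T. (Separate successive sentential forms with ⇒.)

T ⇒ eTf ⇒ eeTff ⇒ eeeTfff ⇒ eeeeTffff ⇒ eeeeeTfffff ⇒ eeeeefffff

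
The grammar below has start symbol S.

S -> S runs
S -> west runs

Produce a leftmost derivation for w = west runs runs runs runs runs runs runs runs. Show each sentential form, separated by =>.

S => S runs   [S -> S runs]
S runs => S runs runs   [S -> S runs]
S runs runs => S runs runs runs   [S -> S runs]
S runs runs runs => S runs runs runs runs   [S -> S runs]
S runs runs runs runs => S runs runs runs runs runs   [S -> S runs]
S runs runs runs runs runs => S runs runs runs runs runs runs   [S -> S runs]
S runs runs runs runs runs runs => S runs runs runs runs runs runs runs   [S -> S runs]
S runs runs runs runs runs runs runs => west runs runs runs runs runs runs runs runs   [S -> west runs]

S => S runs => S runs runs => S runs runs runs => S runs runs runs runs => S runs runs runs runs runs => S runs runs runs runs runs runs => S runs runs runs runs runs runs runs => west runs runs runs runs runs runs runs runs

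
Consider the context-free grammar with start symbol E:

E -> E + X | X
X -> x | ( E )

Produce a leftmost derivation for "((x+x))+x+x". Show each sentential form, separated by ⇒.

E ⇒ E+X ⇒ E+X+X ⇒ X+X+X ⇒ (E)+X+X ⇒ (X)+X+X ⇒ ((E))+X+X ⇒ ((E+X))+X+X ⇒ ((X+X))+X+X ⇒ ((x+X))+X+X ⇒ ((x+x))+X+X ⇒ ((x+x))+x+X ⇒ ((x+x))+x+x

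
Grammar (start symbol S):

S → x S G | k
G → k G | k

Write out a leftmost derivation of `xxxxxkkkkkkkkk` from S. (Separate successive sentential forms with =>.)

S=>xSG=>xxSGG=>xxxSGGG=>xxxxSGGGG=>xxxxxSGGGGG=>xxxxxkGGGGG=>xxxxxkkGGGGG=>xxxxxkkkGGGG=>xxxxxkkkkGGGG=>xxxxxkkkkkGGG=>xxxxxkkkkkkGGG=>xxxxxkkkkkkkGG=>xxxxxkkkkkkkkG=>xxxxxkkkkkkkkk

S => xSG   [S → x S G]
xSG => xxSGG   [S → x S G]
xxSGG => xxxSGGG   [S → x S G]
xxxSGGG => xxxxSGGGG   [S → x S G]
xxxxSGGGG => xxxxxSGGGGG   [S → x S G]
xxxxxSGGGGG => xxxxxkGGGGG   [S → k]
xxxxxkGGGGG => xxxxxkkGGGGG   [G → k G]
xxxxxkkGGGGG => xxxxxkkkGGGG   [G → k]
xxxxxkkkGGGG => xxxxxkkkkGGGG   [G → k G]
xxxxxkkkkGGGG => xxxxxkkkkkGGG   [G → k]
xxxxxkkkkkGGG => xxxxxkkkkkkGGG   [G → k G]
xxxxxkkkkkkGGG => xxxxxkkkkkkkGG   [G → k]
xxxxxkkkkkkkGG => xxxxxkkkkkkkkG   [G → k]
xxxxxkkkkkkkkG => xxxxxkkkkkkkkk   [G → k]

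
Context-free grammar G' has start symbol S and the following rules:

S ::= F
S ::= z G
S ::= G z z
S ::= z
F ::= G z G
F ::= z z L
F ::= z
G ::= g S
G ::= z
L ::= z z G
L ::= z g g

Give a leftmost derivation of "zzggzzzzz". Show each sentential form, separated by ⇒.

S ⇒ F   [S ::= F]
F ⇒ GzG   [F ::= G z G]
GzG ⇒ zzG   [G ::= z]
zzG ⇒ zzgS   [G ::= g S]
zzgS ⇒ zzgGzz   [S ::= G z z]
zzgGzz ⇒ zzggSzz   [G ::= g S]
zzggSzz ⇒ zzggGzzzz   [S ::= G z z]
zzggGzzzz ⇒ zzggzzzzz   [G ::= z]

S⇒F⇒GzG⇒zzG⇒zzgS⇒zzgGzz⇒zzggSzz⇒zzggGzzzz⇒zzggzzzzz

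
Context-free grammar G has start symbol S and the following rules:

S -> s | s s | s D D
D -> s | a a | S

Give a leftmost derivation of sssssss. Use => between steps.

S => sDD   [S -> s D D]
sDD => sSD   [D -> S]
sSD => ssD   [S -> s]
ssD => ssS   [D -> S]
ssS => sssDD   [S -> s D D]
sssDD => sssSD   [D -> S]
sssSD => sssssD   [S -> s s]
sssssD => sssssS   [D -> S]
sssssS => sssssss   [S -> s s]

S => sDD => sSD => ssD => ssS => sssDD => sssSD => sssssD => sssssS => sssssss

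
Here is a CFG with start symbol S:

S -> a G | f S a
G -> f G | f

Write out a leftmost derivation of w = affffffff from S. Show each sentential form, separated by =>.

S => aG => afG => affG => afffG => affffG => afffffG => affffffG => afffffffG => affffffff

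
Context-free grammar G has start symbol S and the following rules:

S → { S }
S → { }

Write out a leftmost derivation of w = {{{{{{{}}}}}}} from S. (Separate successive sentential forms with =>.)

S => {S}   [S → { S }]
{S} => {{S}}   [S → { S }]
{{S}} => {{{S}}}   [S → { S }]
{{{S}}} => {{{{S}}}}   [S → { S }]
{{{{S}}}} => {{{{{S}}}}}   [S → { S }]
{{{{{S}}}}} => {{{{{{S}}}}}}   [S → { S }]
{{{{{{S}}}}}} => {{{{{{{}}}}}}}   [S → { }]

S => {S} => {{S}} => {{{S}}} => {{{{S}}}} => {{{{{S}}}}} => {{{{{{S}}}}}} => {{{{{{{}}}}}}}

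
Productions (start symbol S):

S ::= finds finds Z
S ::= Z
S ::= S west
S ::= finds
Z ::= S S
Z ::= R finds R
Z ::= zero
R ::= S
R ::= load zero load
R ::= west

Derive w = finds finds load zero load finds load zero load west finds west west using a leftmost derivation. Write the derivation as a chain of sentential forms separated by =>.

S => S west => S west west => finds finds Z west west => finds finds S S west west => finds finds S west S west west => finds finds Z west S west west => finds finds R finds R west S west west => finds finds load zero load finds R west S west west => finds finds load zero load finds load zero load west S west west => finds finds load zero load finds load zero load west finds west west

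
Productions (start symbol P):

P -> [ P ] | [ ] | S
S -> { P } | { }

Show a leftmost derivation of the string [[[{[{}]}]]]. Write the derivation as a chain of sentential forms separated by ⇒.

P⇒[P]⇒[[P]]⇒[[[P]]]⇒[[[S]]]⇒[[[{P}]]]⇒[[[{[P]}]]]⇒[[[{[S]}]]]⇒[[[{[{}]}]]]

P ⇒ [P]   [P -> [ P ]]
[P] ⇒ [[P]]   [P -> [ P ]]
[[P]] ⇒ [[[P]]]   [P -> [ P ]]
[[[P]]] ⇒ [[[S]]]   [P -> S]
[[[S]]] ⇒ [[[{P}]]]   [S -> { P }]
[[[{P}]]] ⇒ [[[{[P]}]]]   [P -> [ P ]]
[[[{[P]}]]] ⇒ [[[{[S]}]]]   [P -> S]
[[[{[S]}]]] ⇒ [[[{[{}]}]]]   [S -> { }]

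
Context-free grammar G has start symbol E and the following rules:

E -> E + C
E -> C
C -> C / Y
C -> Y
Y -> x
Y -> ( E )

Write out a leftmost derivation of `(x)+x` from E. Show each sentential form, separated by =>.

E=>E+C=>C+C=>Y+C=>(E)+C=>(C)+C=>(Y)+C=>(x)+C=>(x)+Y=>(x)+x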